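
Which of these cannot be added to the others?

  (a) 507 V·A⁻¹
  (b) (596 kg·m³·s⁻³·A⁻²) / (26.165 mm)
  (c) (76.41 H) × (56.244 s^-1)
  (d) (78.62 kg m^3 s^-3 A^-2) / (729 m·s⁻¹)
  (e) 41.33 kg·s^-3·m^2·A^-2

(d)

Expand each in SI base units:
  (a) V·A⁻¹ = J·C⁻¹·A⁻¹ = kg·m²·s⁻³·A⁻²
  (b) [kg·m³·s⁻³·A⁻²] / [m] = kg·m²·s⁻³·A⁻²
  (c) [kg·m²·s⁻²·A⁻²] · [s⁻¹] = kg·m²·s⁻³·A⁻²
  (d) [kg·m³·s⁻³·A⁻²] / [m·s⁻¹] = kg·m²·s⁻²·A⁻²
  (e) kg·m²·s⁻³·A⁻²
All reduce to kg·m²·s⁻³·A⁻² except (d), which is kg·m²·s⁻²·A⁻².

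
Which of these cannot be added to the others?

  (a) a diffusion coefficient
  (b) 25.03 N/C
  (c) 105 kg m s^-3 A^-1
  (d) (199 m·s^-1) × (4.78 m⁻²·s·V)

(a)

In SI base units:
  (a) [diffusion coefficient] = m²·s⁻¹
  (b) N·C⁻¹ = kg·m·s⁻²·(s·A)⁻¹ = kg·m·s⁻³·A⁻¹
  (c) kg·m·s⁻³·A⁻¹
  (d) [m·s⁻¹] · [kg·s⁻²·A⁻¹] = kg·m·s⁻³·A⁻¹
All reduce to kg·m·s⁻³·A⁻¹ except (a), which is m²·s⁻¹.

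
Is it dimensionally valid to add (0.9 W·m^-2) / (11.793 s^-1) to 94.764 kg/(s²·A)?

Expand each in SI base units:
  (0.9 W·m^-2) / (11.793 s^-1):  [kg·s⁻³] / [s⁻¹] = kg·s⁻²
  94.764 kg/(s²·A):  kg·s⁻²·A⁻¹
kg·s⁻² ≠ kg·s⁻²·A⁻¹, so they cannot be added.

No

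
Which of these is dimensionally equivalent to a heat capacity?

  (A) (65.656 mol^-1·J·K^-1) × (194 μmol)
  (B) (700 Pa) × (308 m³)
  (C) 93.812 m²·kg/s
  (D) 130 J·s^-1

(A)

Reference: [heat capacity] = kg·m²·s⁻²·K⁻¹.
Each option:
  (A) [kg·m²·s⁻²·K⁻¹·mol⁻¹] · [mol] = kg·m²·s⁻²·K⁻¹  ← same
  (B) [kg·m⁻¹·s⁻²] · [m³] = kg·m²·s⁻²
  (C) kg·m²·s⁻¹
  (D) J·s⁻¹ = N·m·s⁻¹ = kg·m²·s⁻³
Only (A) matches kg·m²·s⁻²·K⁻¹.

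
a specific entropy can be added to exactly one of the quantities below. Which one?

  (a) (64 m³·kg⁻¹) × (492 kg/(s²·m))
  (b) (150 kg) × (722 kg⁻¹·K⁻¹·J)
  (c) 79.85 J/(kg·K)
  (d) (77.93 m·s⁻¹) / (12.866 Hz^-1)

Reference: [specific entropy] = m²·s⁻²·K⁻¹.
Each option:
  (a) [kg⁻¹·m³] · [kg·m⁻¹·s⁻²] = m²·s⁻²
  (b) [kg] · [m²·s⁻²·K⁻¹] = kg·m²·s⁻²·K⁻¹
  (c) J·kg⁻¹·K⁻¹ = N·m·kg⁻¹·K⁻¹ = m²·s⁻²·K⁻¹  ← same
  (d) [m·s⁻¹] / [s] = m·s⁻²
Only (c) matches m²·s⁻²·K⁻¹.

(c)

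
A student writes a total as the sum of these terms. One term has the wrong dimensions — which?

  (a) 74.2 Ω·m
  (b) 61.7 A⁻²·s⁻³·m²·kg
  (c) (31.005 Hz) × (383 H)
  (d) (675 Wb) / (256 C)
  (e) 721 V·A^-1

(a)

Expand each in SI base units:
  (a) Ω·m = V·A⁻¹·m = kg·m³·s⁻³·A⁻²
  (b) kg·m²·s⁻³·A⁻²
  (c) [s⁻¹] · [kg·m²·s⁻²·A⁻²] = kg·m²·s⁻³·A⁻²
  (d) [kg·m²·s⁻²·A⁻¹] / [s·A] = kg·m²·s⁻³·A⁻²
  (e) V·A⁻¹ = J·C⁻¹·A⁻¹ = kg·m²·s⁻³·A⁻²
All reduce to kg·m²·s⁻³·A⁻² except (a), which is kg·m³·s⁻³·A⁻².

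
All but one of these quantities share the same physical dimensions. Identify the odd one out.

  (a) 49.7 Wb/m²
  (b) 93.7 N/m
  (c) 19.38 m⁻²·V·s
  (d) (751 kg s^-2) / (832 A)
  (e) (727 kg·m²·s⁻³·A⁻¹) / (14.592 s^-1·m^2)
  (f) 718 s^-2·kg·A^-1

Reduce each to base SI dimensions:
  (a) Wb·m⁻² = V·s·m⁻² = kg·s⁻²·A⁻¹
  (b) N·m⁻¹ = kg·m·s⁻²·m⁻¹ = kg·s⁻²
  (c) V·s·m⁻² = J·C⁻¹·s·m⁻² = kg·s⁻²·A⁻¹
  (d) [kg·s⁻²] / [A] = kg·s⁻²·A⁻¹
  (e) [kg·m²·s⁻³·A⁻¹] / [m²·s⁻¹] = kg·s⁻²·A⁻¹
  (f) kg·s⁻²·A⁻¹
All reduce to kg·s⁻²·A⁻¹ except (b), which is kg·s⁻².

(b)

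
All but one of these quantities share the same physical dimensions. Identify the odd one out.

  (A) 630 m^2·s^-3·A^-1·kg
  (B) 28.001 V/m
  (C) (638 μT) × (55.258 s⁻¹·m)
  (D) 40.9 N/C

Expand each in SI base units:
  (A) kg·m²·s⁻³·A⁻¹
  (B) V·m⁻¹ = J·C⁻¹·m⁻¹ = kg·m·s⁻³·A⁻¹
  (C) [kg·s⁻²·A⁻¹] · [m·s⁻¹] = kg·m·s⁻³·A⁻¹
  (D) N·C⁻¹ = kg·m·s⁻²·(s·A)⁻¹ = kg·m·s⁻³·A⁻¹
All reduce to kg·m·s⁻³·A⁻¹ except (A), which is kg·m²·s⁻³·A⁻¹.

(A)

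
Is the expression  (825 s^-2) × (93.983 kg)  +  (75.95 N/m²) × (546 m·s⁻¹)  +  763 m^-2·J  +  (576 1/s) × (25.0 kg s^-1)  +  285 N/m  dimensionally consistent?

No

Reduce each to base SI dimensions:
  (825 s^-2) × (93.983 kg):  [s⁻²] · [kg] = kg·s⁻²
  (75.95 N/m²) × (546 m·s⁻¹):  [kg·m⁻¹·s⁻²] · [m·s⁻¹] = kg·s⁻³
  763 m^-2·J:  J·m⁻² = N·m·m⁻² = kg·s⁻²
  (576 1/s) × (25.0 kg s^-1):  [s⁻¹] · [kg·s⁻¹] = kg·s⁻²
  285 N/m:  N·m⁻¹ = kg·m·s⁻²·m⁻¹ = kg·s⁻²
The terms do not share a single dimension (kg·s⁻² vs kg·s⁻³).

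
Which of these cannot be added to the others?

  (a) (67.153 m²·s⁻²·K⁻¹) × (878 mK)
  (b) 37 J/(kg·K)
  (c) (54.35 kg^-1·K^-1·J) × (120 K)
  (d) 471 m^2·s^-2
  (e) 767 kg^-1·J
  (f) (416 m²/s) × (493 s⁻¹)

Expand each in SI base units:
  (a) [m²·s⁻²·K⁻¹] · [K] = m²·s⁻²
  (b) J·kg⁻¹·K⁻¹ = N·m·kg⁻¹·K⁻¹ = m²·s⁻²·K⁻¹
  (c) [m²·s⁻²·K⁻¹] · [K] = m²·s⁻²
  (d) m²·s⁻²
  (e) J·kg⁻¹ = N·m·kg⁻¹ = m²·s⁻²
  (f) [m²·s⁻¹] · [s⁻¹] = m²·s⁻²
All reduce to m²·s⁻² except (b), which is m²·s⁻²·K⁻¹.

(b)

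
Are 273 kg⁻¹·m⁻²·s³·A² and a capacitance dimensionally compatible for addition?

Work out the base dimensions of each:
  273 kg⁻¹·m⁻²·s³·A²:  kg⁻¹·m⁻²·s³·A²
  a capacitance:  [capacitance] = kg⁻¹·m⁻²·s⁴·A²
kg⁻¹·m⁻²·s³·A² ≠ kg⁻¹·m⁻²·s⁴·A², so they cannot be added.

No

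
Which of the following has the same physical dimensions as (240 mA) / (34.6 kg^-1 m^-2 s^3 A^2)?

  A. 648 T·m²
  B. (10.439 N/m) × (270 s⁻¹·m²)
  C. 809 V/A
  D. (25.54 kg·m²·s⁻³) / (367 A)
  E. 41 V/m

Reference: [A] / [kg⁻¹·m⁻²·s³·A²] = kg·m²·s⁻³·A⁻¹.
Each option:
  A. T·m² = Wb·m⁻²·m² = kg·m²·s⁻²·A⁻¹
  B. [kg·s⁻²] · [m²·s⁻¹] = kg·m²·s⁻³
  C. V·A⁻¹ = J·C⁻¹·A⁻¹ = kg·m²·s⁻³·A⁻²
  D. [kg·m²·s⁻³] / [A] = kg·m²·s⁻³·A⁻¹  ← same
  E. V·m⁻¹ = J·C⁻¹·m⁻¹ = kg·m·s⁻³·A⁻¹
Only D. matches kg·m²·s⁻³·A⁻¹.

D.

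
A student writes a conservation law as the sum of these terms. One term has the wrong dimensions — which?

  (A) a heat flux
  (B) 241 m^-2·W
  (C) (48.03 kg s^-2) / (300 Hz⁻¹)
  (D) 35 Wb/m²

Reduce each to base SI dimensions:
  (A) [heat flux] = kg·s⁻³
  (B) W·m⁻² = J·s⁻¹·m⁻² = kg·s⁻³
  (C) [kg·s⁻²] / [s] = kg·s⁻³
  (D) Wb·m⁻² = V·s·m⁻² = kg·s⁻²·A⁻¹
All reduce to kg·s⁻³ except (D), which is kg·s⁻²·A⁻¹.

(D)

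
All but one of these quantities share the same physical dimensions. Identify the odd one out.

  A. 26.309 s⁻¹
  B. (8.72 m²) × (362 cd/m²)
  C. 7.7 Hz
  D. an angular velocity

B.

Work out the base dimensions of each:
  A. s⁻¹
  B. [m²] · [m⁻²·cd] = cd
  C. Hz = s⁻¹
  D. [angular velocity] = s⁻¹
All reduce to s⁻¹ except B., which is cd.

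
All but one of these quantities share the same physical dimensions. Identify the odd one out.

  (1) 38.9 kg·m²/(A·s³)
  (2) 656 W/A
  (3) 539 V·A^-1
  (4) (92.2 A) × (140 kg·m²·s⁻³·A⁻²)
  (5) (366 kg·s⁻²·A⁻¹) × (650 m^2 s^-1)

(3)

Dimensions:
  (1) kg·m²·s⁻³·A⁻¹
  (2) W·A⁻¹ = J·s⁻¹·A⁻¹ = kg·m²·s⁻³·A⁻¹
  (3) V·A⁻¹ = J·C⁻¹·A⁻¹ = kg·m²·s⁻³·A⁻²
  (4) [A] · [kg·m²·s⁻³·A⁻²] = kg·m²·s⁻³·A⁻¹
  (5) [kg·s⁻²·A⁻¹] · [m²·s⁻¹] = kg·m²·s⁻³·A⁻¹
All reduce to kg·m²·s⁻³·A⁻¹ except (3), which is kg·m²·s⁻³·A⁻².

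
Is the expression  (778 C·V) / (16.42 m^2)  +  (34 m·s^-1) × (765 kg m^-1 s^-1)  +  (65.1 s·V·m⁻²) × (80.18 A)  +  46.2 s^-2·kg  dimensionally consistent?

Yes

Expand each in SI base units:
  (778 C·V) / (16.42 m^2):  [kg·m²·s⁻²] / [m²] = kg·s⁻²
  (34 m·s^-1) × (765 kg m^-1 s^-1):  [m·s⁻¹] · [kg·m⁻¹·s⁻¹] = kg·s⁻²
  (65.1 s·V·m⁻²) × (80.18 A):  [kg·s⁻²·A⁻¹] · [A] = kg·s⁻²
  46.2 s^-2·kg:  kg·s⁻²
Every term reduces to kg·s⁻².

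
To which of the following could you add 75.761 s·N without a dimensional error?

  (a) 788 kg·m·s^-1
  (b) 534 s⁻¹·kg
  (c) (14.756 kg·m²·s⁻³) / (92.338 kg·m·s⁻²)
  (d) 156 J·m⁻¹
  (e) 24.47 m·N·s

(a)

Reference: N·s = kg·m·s⁻²·s = kg·m·s⁻¹.
Each option:
  (a) kg·m·s⁻¹  ← same
  (b) kg·s⁻¹
  (c) [kg·m²·s⁻³] / [kg·m·s⁻²] = m·s⁻¹
  (d) J·m⁻¹ = N·m·m⁻¹ = kg·m·s⁻²
  (e) N·m·s = kg·m·s⁻²·m·s = kg·m²·s⁻¹
Only (a) matches kg·m·s⁻¹.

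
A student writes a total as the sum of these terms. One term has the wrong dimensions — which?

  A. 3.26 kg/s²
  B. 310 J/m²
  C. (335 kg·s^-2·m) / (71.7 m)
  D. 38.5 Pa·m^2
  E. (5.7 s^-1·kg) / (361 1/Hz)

In SI base units:
  A. kg·s⁻²
  B. J·m⁻² = N·m·m⁻² = kg·s⁻²
  C. [kg·m·s⁻²] / [m] = kg·s⁻²
  D. Pa·m² = N·m⁻²·m² = kg·m·s⁻²
  E. [kg·s⁻¹] / [s] = kg·s⁻²
All reduce to kg·s⁻² except D., which is kg·m·s⁻².

D.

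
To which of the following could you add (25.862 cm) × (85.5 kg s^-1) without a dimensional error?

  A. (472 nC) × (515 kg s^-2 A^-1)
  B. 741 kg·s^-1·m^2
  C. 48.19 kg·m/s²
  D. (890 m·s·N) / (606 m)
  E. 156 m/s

Reference: [m] · [kg·s⁻¹] = kg·m·s⁻¹.
Each option:
  A. [s·A] · [kg·s⁻²·A⁻¹] = kg·s⁻¹
  B. kg·m²·s⁻¹
  C. kg·m·s⁻²
  D. [kg·m²·s⁻¹] / [m] = kg·m·s⁻¹  ← same
  E. m·s⁻¹
Only D. matches kg·m·s⁻¹.

D.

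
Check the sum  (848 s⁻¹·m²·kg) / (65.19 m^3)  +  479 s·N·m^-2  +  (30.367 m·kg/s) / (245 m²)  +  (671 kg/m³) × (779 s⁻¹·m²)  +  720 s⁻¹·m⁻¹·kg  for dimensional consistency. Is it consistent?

Yes

Dimensions:
  (848 s⁻¹·m²·kg) / (65.19 m^3):  [kg·m²·s⁻¹] / [m³] = kg·m⁻¹·s⁻¹
  479 s·N·m^-2:  N·s·m⁻² = kg·m·s⁻²·s·m⁻² = kg·m⁻¹·s⁻¹
  (30.367 m·kg/s) / (245 m²):  [kg·m·s⁻¹] / [m²] = kg·m⁻¹·s⁻¹
  (671 kg/m³) × (779 s⁻¹·m²):  [kg·m⁻³] · [m²·s⁻¹] = kg·m⁻¹·s⁻¹
  720 s⁻¹·m⁻¹·kg:  kg·m⁻¹·s⁻¹
Every term reduces to kg·m⁻¹·s⁻¹.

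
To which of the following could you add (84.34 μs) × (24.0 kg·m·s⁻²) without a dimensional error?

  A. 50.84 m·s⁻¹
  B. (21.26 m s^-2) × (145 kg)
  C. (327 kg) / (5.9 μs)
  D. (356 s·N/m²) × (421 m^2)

Reference: [s] · [kg·m·s⁻²] = kg·m·s⁻¹.
Each option:
  A. m·s⁻¹
  B. [m·s⁻²] · [kg] = kg·m·s⁻²
  C. [kg] / [s] = kg·s⁻¹
  D. [kg·m⁻¹·s⁻¹] · [m²] = kg·m·s⁻¹  ← same
Only D. matches kg·m·s⁻¹.

D.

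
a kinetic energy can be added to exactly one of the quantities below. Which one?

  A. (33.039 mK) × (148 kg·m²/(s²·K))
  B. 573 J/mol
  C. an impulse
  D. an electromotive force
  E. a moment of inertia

A.

Reference: [kinetic energy] = kg·m²·s⁻².
Each option:
  A. [K] · [kg·m²·s⁻²·K⁻¹] = kg·m²·s⁻²  ← same
  B. J·mol⁻¹ = N·m·mol⁻¹ = kg·m²·s⁻²·mol⁻¹
  C. [impulse] = kg·m·s⁻¹
  D. [electromotive force] = kg·m²·s⁻³·A⁻¹
  E. [moment of inertia] = kg·m²
Only A. matches kg·m²·s⁻².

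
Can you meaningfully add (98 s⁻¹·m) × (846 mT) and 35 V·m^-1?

Reduce each to base SI dimensions:
  (98 s⁻¹·m) × (846 mT):  [m·s⁻¹] · [kg·s⁻²·A⁻¹] = kg·m·s⁻³·A⁻¹
  35 V·m^-1:  V·m⁻¹ = J·C⁻¹·m⁻¹ = kg·m·s⁻³·A⁻¹
Both are kg·m·s⁻³·A⁻¹, so they have the same dimensions and can be added.

Yes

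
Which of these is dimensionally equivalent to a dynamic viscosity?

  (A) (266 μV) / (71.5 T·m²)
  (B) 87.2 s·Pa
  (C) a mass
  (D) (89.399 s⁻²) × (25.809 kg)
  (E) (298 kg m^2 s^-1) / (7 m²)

(B)

Reference: [dynamic viscosity] = kg·m⁻¹·s⁻¹.
Each option:
  (A) [kg·m²·s⁻³·A⁻¹] / [kg·m²·s⁻²·A⁻¹] = s⁻¹
  (B) Pa·s = N·m⁻²·s = kg·m⁻¹·s⁻¹  ← same
  (C) [mass] = kg
  (D) [s⁻²] · [kg] = kg·s⁻²
  (E) [kg·m²·s⁻¹] / [m²] = kg·s⁻¹
Only (B) matches kg·m⁻¹·s⁻¹.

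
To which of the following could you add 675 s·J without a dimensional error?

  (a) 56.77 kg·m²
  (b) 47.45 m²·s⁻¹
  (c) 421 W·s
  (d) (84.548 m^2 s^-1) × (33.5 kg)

(d)

Reference: J·s = N·m·s = kg·m²·s⁻¹.
Each option:
  (a) kg·m²
  (b) m²·s⁻¹
  (c) W·s = J·s⁻¹·s = kg·m²·s⁻²
  (d) [m²·s⁻¹] · [kg] = kg·m²·s⁻¹  ← same
Only (d) matches kg·m²·s⁻¹.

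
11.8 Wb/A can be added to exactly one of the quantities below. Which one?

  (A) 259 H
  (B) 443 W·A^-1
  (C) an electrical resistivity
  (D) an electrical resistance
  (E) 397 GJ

(A)

Reference: Wb·A⁻¹ = V·s·A⁻¹ = kg·m²·s⁻²·A⁻².
Each option:
  (A) H = V·s·A⁻¹ = kg·m²·s⁻²·A⁻²  ← same
  (B) W·A⁻¹ = J·s⁻¹·A⁻¹ = kg·m²·s⁻³·A⁻¹
  (C) [electrical resistivity] = kg·m³·s⁻³·A⁻²
  (D) [electrical resistance] = kg·m²·s⁻³·A⁻²
  (E) J = N·m = kg·m²·s⁻²
Only (A) matches kg·m²·s⁻²·A⁻².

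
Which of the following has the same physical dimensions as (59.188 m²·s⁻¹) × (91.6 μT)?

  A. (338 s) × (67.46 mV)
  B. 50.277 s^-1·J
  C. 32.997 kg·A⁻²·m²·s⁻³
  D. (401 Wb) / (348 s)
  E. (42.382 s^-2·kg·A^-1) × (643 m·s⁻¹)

D.

Reference: [m²·s⁻¹] · [kg·s⁻²·A⁻¹] = kg·m²·s⁻³·A⁻¹.
Each option:
  A. [s] · [kg·m²·s⁻³·A⁻¹] = kg·m²·s⁻²·A⁻¹
  B. J·s⁻¹ = N·m·s⁻¹ = kg·m²·s⁻³
  C. kg·m²·s⁻³·A⁻²
  D. [kg·m²·s⁻²·A⁻¹] / [s] = kg·m²·s⁻³·A⁻¹  ← same
  E. [kg·s⁻²·A⁻¹] · [m·s⁻¹] = kg·m·s⁻³·A⁻¹
Only D. matches kg·m²·s⁻³·A⁻¹.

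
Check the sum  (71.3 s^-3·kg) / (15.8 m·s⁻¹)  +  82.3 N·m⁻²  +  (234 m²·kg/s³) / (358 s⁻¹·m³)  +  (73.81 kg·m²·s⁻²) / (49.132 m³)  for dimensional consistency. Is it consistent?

Yes

Work out the base dimensions of each:
  (71.3 s^-3·kg) / (15.8 m·s⁻¹):  [kg·s⁻³] / [m·s⁻¹] = kg·m⁻¹·s⁻²
  82.3 N·m⁻²:  N·m⁻² = kg·m·s⁻²·m⁻² = kg·m⁻¹·s⁻²
  (234 m²·kg/s³) / (358 s⁻¹·m³):  [kg·m²·s⁻³] / [m³·s⁻¹] = kg·m⁻¹·s⁻²
  (73.81 kg·m²·s⁻²) / (49.132 m³):  [kg·m²·s⁻²] / [m³] = kg·m⁻¹·s⁻²
Every term reduces to kg·m⁻¹·s⁻².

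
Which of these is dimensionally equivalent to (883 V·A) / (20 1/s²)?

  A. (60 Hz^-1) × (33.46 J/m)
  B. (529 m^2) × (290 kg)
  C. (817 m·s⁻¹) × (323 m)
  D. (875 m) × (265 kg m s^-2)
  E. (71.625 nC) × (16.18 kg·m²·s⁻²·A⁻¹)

Reference: [kg·m²·s⁻³] / [s⁻²] = kg·m²·s⁻¹.
Each option:
  A. [s] · [kg·m·s⁻²] = kg·m·s⁻¹
  B. [m²] · [kg] = kg·m²
  C. [m·s⁻¹] · [m] = m²·s⁻¹
  D. [m] · [kg·m·s⁻²] = kg·m²·s⁻²
  E. [s·A] · [kg·m²·s⁻²·A⁻¹] = kg·m²·s⁻¹  ← same
Only E. matches kg·m²·s⁻¹.

E.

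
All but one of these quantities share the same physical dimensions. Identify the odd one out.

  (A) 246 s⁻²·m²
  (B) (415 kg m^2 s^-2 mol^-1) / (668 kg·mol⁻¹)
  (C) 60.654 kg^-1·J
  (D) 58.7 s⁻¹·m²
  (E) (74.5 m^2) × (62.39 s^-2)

Expand each in SI base units:
  (A) m²·s⁻²
  (B) [kg·m²·s⁻²·mol⁻¹] / [kg·mol⁻¹] = m²·s⁻²
  (C) J·kg⁻¹ = N·m·kg⁻¹ = m²·s⁻²
  (D) m²·s⁻¹
  (E) [m²] · [s⁻²] = m²·s⁻²
All reduce to m²·s⁻² except (D), which is m²·s⁻¹.

(D)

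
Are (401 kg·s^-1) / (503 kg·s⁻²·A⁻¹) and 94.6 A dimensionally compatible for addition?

No

Reduce each to base SI dimensions:
  (401 kg·s^-1) / (503 kg·s⁻²·A⁻¹):  [kg·s⁻¹] / [kg·s⁻²·A⁻¹] = s·A
  94.6 A:  A
s·A ≠ A, so they cannot be added.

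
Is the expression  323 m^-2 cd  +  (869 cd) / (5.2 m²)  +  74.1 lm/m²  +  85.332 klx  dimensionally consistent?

Yes

In SI base units:
  323 m^-2 cd:  m⁻²·cd
  (869 cd) / (5.2 m²):  [cd] / [m²] = m⁻²·cd
  74.1 lm/m²:  lm·m⁻² = cd·m⁻² = m⁻²·cd
  85.332 klx:  lx = lm·m⁻² = m⁻²·cd
Every term reduces to m⁻²·cd.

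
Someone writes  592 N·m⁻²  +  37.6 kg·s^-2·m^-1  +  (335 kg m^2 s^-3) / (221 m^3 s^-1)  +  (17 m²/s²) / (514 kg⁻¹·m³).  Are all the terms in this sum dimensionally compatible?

Expand each in SI base units:
  592 N·m⁻²:  N·m⁻² = kg·m·s⁻²·m⁻² = kg·m⁻¹·s⁻²
  37.6 kg·s^-2·m^-1:  kg·m⁻¹·s⁻²
  (335 kg m^2 s^-3) / (221 m^3 s^-1):  [kg·m²·s⁻³] / [m³·s⁻¹] = kg·m⁻¹·s⁻²
  (17 m²/s²) / (514 kg⁻¹·m³):  [m²·s⁻²] / [kg⁻¹·m³] = kg·m⁻¹·s⁻²
Every term reduces to kg·m⁻¹·s⁻².

Yes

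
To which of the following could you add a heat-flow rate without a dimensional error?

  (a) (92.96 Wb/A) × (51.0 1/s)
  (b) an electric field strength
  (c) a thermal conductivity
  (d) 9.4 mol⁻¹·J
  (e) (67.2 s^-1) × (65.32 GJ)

Reference: [heat-flow rate] = kg·m²·s⁻³.
Each option:
  (a) [kg·m²·s⁻²·A⁻²] · [s⁻¹] = kg·m²·s⁻³·A⁻²
  (b) [electric field strength] = kg·m·s⁻³·A⁻¹
  (c) [thermal conductivity] = kg·m·s⁻³·K⁻¹
  (d) J·mol⁻¹ = N·m·mol⁻¹ = kg·m²·s⁻²·mol⁻¹
  (e) [s⁻¹] · [kg·m²·s⁻²] = kg·m²·s⁻³  ← same
Only (e) matches kg·m²·s⁻³.

(e)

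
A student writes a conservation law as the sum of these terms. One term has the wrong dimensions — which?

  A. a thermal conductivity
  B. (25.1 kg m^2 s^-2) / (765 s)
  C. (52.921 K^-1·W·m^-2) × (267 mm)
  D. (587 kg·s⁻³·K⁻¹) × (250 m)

Expand each in SI base units:
  A. [thermal conductivity] = kg·m·s⁻³·K⁻¹
  B. [kg·m²·s⁻²] / [s] = kg·m²·s⁻³
  C. [kg·s⁻³·K⁻¹] · [m] = kg·m·s⁻³·K⁻¹
  D. [kg·s⁻³·K⁻¹] · [m] = kg·m·s⁻³·K⁻¹
All reduce to kg·m·s⁻³·K⁻¹ except B., which is kg·m²·s⁻³.

B.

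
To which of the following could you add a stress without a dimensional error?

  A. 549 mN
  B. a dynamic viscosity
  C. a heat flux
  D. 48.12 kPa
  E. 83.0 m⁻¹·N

D.

Reference: [stress] = kg·m⁻¹·s⁻².
Each option:
  A. N = kg·m·s⁻²
  B. [dynamic viscosity] = kg·m⁻¹·s⁻¹
  C. [heat flux] = kg·s⁻³
  D. Pa = N·m⁻² = kg·m⁻¹·s⁻²  ← same
  E. N·m⁻¹ = kg·m·s⁻²·m⁻¹ = kg·s⁻²
Only D. matches kg·m⁻¹·s⁻².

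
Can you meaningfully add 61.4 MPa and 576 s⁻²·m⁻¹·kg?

In SI base units:
  61.4 MPa:  Pa = N·m⁻² = kg·m⁻¹·s⁻²
  576 s⁻²·m⁻¹·kg:  kg·m⁻¹·s⁻²
Both are kg·m⁻¹·s⁻², so they have the same dimensions and can be added.

Yes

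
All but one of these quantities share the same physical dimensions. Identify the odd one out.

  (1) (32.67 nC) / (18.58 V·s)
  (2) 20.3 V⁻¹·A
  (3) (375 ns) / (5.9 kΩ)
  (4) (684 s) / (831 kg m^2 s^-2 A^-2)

(3)

Dimensions:
  (1) [s·A] / [kg·m²·s⁻²·A⁻¹] = kg⁻¹·m⁻²·s³·A²
  (2) A·V⁻¹ = A·(J·C⁻¹)⁻¹ = kg⁻¹·m⁻²·s³·A²
  (3) [s] / [kg·m²·s⁻³·A⁻²] = kg⁻¹·m⁻²·s⁴·A²
  (4) [s] / [kg·m²·s⁻²·A⁻²] = kg⁻¹·m⁻²·s³·A²
All reduce to kg⁻¹·m⁻²·s³·A² except (3), which is kg⁻¹·m⁻²·s⁴·A².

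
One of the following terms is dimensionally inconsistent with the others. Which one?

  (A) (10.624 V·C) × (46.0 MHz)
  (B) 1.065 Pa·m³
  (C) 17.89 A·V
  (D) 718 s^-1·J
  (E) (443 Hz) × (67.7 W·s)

Dimensions:
  (A) [kg·m²·s⁻²] · [s⁻¹] = kg·m²·s⁻³
  (B) Pa·m³ = N·m⁻²·m³ = kg·m²·s⁻²
  (C) V·A = J·C⁻¹·A = kg·m²·s⁻³
  (D) J·s⁻¹ = N·m·s⁻¹ = kg·m²·s⁻³
  (E) [s⁻¹] · [kg·m²·s⁻²] = kg·m²·s⁻³
All reduce to kg·m²·s⁻³ except (B), which is kg·m²·s⁻².

(B)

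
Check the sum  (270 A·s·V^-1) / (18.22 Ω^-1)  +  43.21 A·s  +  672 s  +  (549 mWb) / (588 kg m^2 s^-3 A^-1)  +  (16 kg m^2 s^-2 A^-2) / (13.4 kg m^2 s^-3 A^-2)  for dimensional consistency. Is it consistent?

No

In SI base units:
  (270 A·s·V^-1) / (18.22 Ω^-1):  [kg⁻¹·m⁻²·s⁴·A²] / [kg⁻¹·m⁻²·s³·A²] = s
  43.21 A·s:  A·s = s·A
  672 s:  s
  (549 mWb) / (588 kg m^2 s^-3 A^-1):  [kg·m²·s⁻²·A⁻¹] / [kg·m²·s⁻³·A⁻¹] = s
  (16 kg m^2 s^-2 A^-2) / (13.4 kg m^2 s^-3 A^-2):  [kg·m²·s⁻²·A⁻²] / [kg·m²·s⁻³·A⁻²] = s
The terms do not share a single dimension (s vs s·A).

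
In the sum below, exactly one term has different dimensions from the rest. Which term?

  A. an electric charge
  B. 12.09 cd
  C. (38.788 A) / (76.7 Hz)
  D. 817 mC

B.

In SI base units:
  A. [electric charge] = s·A
  B. cd
  C. [A] / [s⁻¹] = s·A
  D. C = s·A
All reduce to s·A except B., which is cd.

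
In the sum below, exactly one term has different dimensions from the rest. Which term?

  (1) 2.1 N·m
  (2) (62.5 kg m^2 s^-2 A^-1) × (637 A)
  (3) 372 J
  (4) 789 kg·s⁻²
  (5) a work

Expand each in SI base units:
  (1) N·m = kg·m·s⁻²·m = kg·m²·s⁻²
  (2) [kg·m²·s⁻²·A⁻¹] · [A] = kg·m²·s⁻²
  (3) J = N·m = kg·m²·s⁻²
  (4) kg·s⁻²
  (5) [work] = kg·m²·s⁻²
All reduce to kg·m²·s⁻² except (4), which is kg·s⁻².

(4)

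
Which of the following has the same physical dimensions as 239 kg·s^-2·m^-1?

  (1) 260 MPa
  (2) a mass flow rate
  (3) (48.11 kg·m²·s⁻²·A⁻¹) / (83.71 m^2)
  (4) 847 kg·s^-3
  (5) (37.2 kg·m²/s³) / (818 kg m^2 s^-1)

(1)

Reference: kg·m⁻¹·s⁻².
Each option:
  (1) Pa = N·m⁻² = kg·m⁻¹·s⁻²  ← same
  (2) [mass flow rate] = kg·s⁻¹
  (3) [kg·m²·s⁻²·A⁻¹] / [m²] = kg·s⁻²·A⁻¹
  (4) kg·s⁻³
  (5) [kg·m²·s⁻³] / [kg·m²·s⁻¹] = s⁻²
Only (1) matches kg·m⁻¹·s⁻².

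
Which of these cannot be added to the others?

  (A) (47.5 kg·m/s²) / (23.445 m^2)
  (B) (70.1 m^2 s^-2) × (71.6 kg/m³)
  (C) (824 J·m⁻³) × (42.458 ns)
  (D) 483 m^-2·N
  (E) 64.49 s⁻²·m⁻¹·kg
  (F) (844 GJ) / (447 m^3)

(C)

Reduce each to base SI dimensions:
  (A) [kg·m·s⁻²] / [m²] = kg·m⁻¹·s⁻²
  (B) [m²·s⁻²] · [kg·m⁻³] = kg·m⁻¹·s⁻²
  (C) [kg·m⁻¹·s⁻²] · [s] = kg·m⁻¹·s⁻¹
  (D) N·m⁻² = kg·m·s⁻²·m⁻² = kg·m⁻¹·s⁻²
  (E) kg·m⁻¹·s⁻²
  (F) [kg·m²·s⁻²] / [m³] = kg·m⁻¹·s⁻²
All reduce to kg·m⁻¹·s⁻² except (C), which is kg·m⁻¹·s⁻¹.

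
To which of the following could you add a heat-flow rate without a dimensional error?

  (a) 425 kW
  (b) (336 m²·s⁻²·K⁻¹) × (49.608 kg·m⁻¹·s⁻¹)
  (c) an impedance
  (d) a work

(a)

Reference: [heat-flow rate] = kg·m²·s⁻³.
Each option:
  (a) W = J·s⁻¹ = kg·m²·s⁻³  ← same
  (b) [m²·s⁻²·K⁻¹] · [kg·m⁻¹·s⁻¹] = kg·m·s⁻³·K⁻¹
  (c) [impedance] = kg·m²·s⁻³·A⁻²
  (d) [work] = kg·m²·s⁻²
Only (a) matches kg·m²·s⁻³.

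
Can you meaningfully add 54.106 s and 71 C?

No

Work out the base dimensions of each:
  54.106 s:  s
  71 C:  C = s·A
s ≠ s·A, so they cannot be added.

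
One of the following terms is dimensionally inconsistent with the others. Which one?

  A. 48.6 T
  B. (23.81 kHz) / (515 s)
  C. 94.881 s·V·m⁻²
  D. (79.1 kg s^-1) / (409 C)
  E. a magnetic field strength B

B.

Dimensions:
  A. T = Wb·m⁻² = kg·s⁻²·A⁻¹
  B. [s⁻¹] / [s] = s⁻²
  C. V·s·m⁻² = J·C⁻¹·s·m⁻² = kg·s⁻²·A⁻¹
  D. [kg·s⁻¹] / [s·A] = kg·s⁻²·A⁻¹
  E. [magnetic field strength B] = kg·s⁻²·A⁻¹
All reduce to kg·s⁻²·A⁻¹ except B., which is s⁻².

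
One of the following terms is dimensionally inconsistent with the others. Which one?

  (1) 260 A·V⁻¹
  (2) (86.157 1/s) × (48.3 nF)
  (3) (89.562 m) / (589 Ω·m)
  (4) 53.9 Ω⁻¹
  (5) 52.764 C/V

Reduce each to base SI dimensions:
  (1) A·V⁻¹ = A·(J·C⁻¹)⁻¹ = kg⁻¹·m⁻²·s³·A²
  (2) [s⁻¹] · [kg⁻¹·m⁻²·s⁴·A²] = kg⁻¹·m⁻²·s³·A²
  (3) [m] / [kg·m³·s⁻³·A⁻²] = kg⁻¹·m⁻²·s³·A²
  (4) Ω⁻¹ = (V·A⁻¹)⁻¹ = kg⁻¹·m⁻²·s³·A²
  (5) C·V⁻¹ = s·A·(J·C⁻¹)⁻¹ = kg⁻¹·m⁻²·s⁴·A²
All reduce to kg⁻¹·m⁻²·s³·A² except (5), which is kg⁻¹·m⁻²·s⁴·A².

(5)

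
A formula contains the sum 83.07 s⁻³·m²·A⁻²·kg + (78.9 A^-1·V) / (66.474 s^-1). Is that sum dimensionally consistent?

Expand each in SI base units:
  83.07 s⁻³·m²·A⁻²·kg:  kg·m²·s⁻³·A⁻²
  (78.9 A^-1·V) / (66.474 s^-1):  [kg·m²·s⁻³·A⁻²] / [s⁻¹] = kg·m²·s⁻²·A⁻²
kg·m²·s⁻³·A⁻² ≠ kg·m²·s⁻²·A⁻², so they cannot be added.

No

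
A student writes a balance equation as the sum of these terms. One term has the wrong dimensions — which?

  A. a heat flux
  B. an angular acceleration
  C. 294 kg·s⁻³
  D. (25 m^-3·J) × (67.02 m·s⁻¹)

Reduce each to base SI dimensions:
  A. [heat flux] = kg·s⁻³
  B. [angular acceleration] = s⁻²
  C. kg·s⁻³
  D. [kg·m⁻¹·s⁻²] · [m·s⁻¹] = kg·s⁻³
All reduce to kg·s⁻³ except B., which is s⁻².

B.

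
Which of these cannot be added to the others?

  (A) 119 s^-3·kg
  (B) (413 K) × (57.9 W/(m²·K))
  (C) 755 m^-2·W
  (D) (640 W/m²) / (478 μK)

Reduce each to base SI dimensions:
  (A) kg·s⁻³
  (B) [K] · [kg·s⁻³·K⁻¹] = kg·s⁻³
  (C) W·m⁻² = J·s⁻¹·m⁻² = kg·s⁻³
  (D) [kg·s⁻³] / [K] = kg·s⁻³·K⁻¹
All reduce to kg·s⁻³ except (D), which is kg·s⁻³·K⁻¹.

(D)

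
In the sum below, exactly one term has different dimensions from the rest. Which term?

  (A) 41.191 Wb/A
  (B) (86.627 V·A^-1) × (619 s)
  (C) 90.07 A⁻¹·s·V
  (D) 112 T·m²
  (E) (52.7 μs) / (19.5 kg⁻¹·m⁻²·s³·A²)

(D)

Reduce each to base SI dimensions:
  (A) Wb·A⁻¹ = V·s·A⁻¹ = kg·m²·s⁻²·A⁻²
  (B) [kg·m²·s⁻³·A⁻²] · [s] = kg·m²·s⁻²·A⁻²
  (C) V·s·A⁻¹ = J·C⁻¹·s·A⁻¹ = kg·m²·s⁻²·A⁻²
  (D) T·m² = Wb·m⁻²·m² = kg·m²·s⁻²·A⁻¹
  (E) [s] / [kg⁻¹·m⁻²·s³·A²] = kg·m²·s⁻²·A⁻²
All reduce to kg·m²·s⁻²·A⁻² except (D), which is kg·m²·s⁻²·A⁻¹.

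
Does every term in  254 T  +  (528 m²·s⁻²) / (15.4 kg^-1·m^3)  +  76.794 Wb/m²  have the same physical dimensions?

No

Expand each in SI base units:
  254 T:  T = Wb·m⁻² = kg·s⁻²·A⁻¹
  (528 m²·s⁻²) / (15.4 kg^-1·m^3):  [m²·s⁻²] / [kg⁻¹·m³] = kg·m⁻¹·s⁻²
  76.794 Wb/m²:  Wb·m⁻² = V·s·m⁻² = kg·s⁻²·A⁻¹
The terms do not share a single dimension (kg·m⁻¹·s⁻² vs kg·s⁻²·A⁻¹).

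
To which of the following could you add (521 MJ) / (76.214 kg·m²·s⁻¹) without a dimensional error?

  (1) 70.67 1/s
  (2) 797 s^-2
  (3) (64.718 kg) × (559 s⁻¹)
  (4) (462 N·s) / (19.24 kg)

(1)

Reference: [kg·m²·s⁻²] / [kg·m²·s⁻¹] = s⁻¹.
Each option:
  (1) s⁻¹  ← same
  (2) s⁻²
  (3) [kg] · [s⁻¹] = kg·s⁻¹
  (4) [kg·m·s⁻¹] / [kg] = m·s⁻¹
Only (1) matches s⁻¹.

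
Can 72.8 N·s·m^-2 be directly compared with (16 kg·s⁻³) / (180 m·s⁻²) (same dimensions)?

Reduce each to base SI dimensions:
  72.8 N·s·m^-2:  N·s·m⁻² = kg·m·s⁻²·s·m⁻² = kg·m⁻¹·s⁻¹
  (16 kg·s⁻³) / (180 m·s⁻²):  [kg·s⁻³] / [m·s⁻²] = kg·m⁻¹·s⁻¹
Both are kg·m⁻¹·s⁻¹, so they have the same dimensions and can be added.

Yes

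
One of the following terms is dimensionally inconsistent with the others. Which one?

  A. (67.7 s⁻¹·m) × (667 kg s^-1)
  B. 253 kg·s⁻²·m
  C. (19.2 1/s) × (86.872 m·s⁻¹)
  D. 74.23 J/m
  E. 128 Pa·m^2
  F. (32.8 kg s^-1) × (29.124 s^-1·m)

C.

Expand each in SI base units:
  A. [m·s⁻¹] · [kg·s⁻¹] = kg·m·s⁻²
  B. kg·m·s⁻²
  C. [s⁻¹] · [m·s⁻¹] = m·s⁻²
  D. J·m⁻¹ = N·m·m⁻¹ = kg·m·s⁻²
  E. Pa·m² = N·m⁻²·m² = kg·m·s⁻²
  F. [kg·s⁻¹] · [m·s⁻¹] = kg·m·s⁻²
All reduce to kg·m·s⁻² except C., which is m·s⁻².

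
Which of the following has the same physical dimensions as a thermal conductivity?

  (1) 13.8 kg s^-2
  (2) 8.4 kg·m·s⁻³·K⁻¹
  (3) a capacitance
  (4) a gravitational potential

Reference: [thermal conductivity] = kg·m·s⁻³·K⁻¹.
Each option:
  (1) kg·s⁻²
  (2) kg·m·s⁻³·K⁻¹  ← same
  (3) [capacitance] = kg⁻¹·m⁻²·s⁴·A²
  (4) [gravitational potential] = m²·s⁻²
Only (2) matches kg·m·s⁻³·K⁻¹.

(2)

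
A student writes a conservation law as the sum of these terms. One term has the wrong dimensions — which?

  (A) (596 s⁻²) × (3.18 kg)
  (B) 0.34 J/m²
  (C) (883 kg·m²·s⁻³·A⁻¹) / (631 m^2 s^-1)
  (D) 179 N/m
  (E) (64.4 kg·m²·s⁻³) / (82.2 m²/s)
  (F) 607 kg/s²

(C)

Reduce each to base SI dimensions:
  (A) [s⁻²] · [kg] = kg·s⁻²
  (B) J·m⁻² = N·m·m⁻² = kg·s⁻²
  (C) [kg·m²·s⁻³·A⁻¹] / [m²·s⁻¹] = kg·s⁻²·A⁻¹
  (D) N·m⁻¹ = kg·m·s⁻²·m⁻¹ = kg·s⁻²
  (E) [kg·m²·s⁻³] / [m²·s⁻¹] = kg·s⁻²
  (F) kg·s⁻²
All reduce to kg·s⁻² except (C), which is kg·s⁻²·A⁻¹.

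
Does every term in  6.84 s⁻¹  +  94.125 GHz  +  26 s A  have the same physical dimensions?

No

In SI base units:
  6.84 s⁻¹:  s⁻¹
  94.125 GHz:  Hz = s⁻¹
  26 s A:  s·A
The terms do not share a single dimension (s·A vs s⁻¹).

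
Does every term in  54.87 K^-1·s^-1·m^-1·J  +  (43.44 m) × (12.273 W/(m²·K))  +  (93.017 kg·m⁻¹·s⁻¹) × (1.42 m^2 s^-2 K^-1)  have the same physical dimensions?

Dimensions:
  54.87 K^-1·s^-1·m^-1·J:  J·s⁻¹·m⁻¹·K⁻¹ = N·m·s⁻¹·m⁻¹·K⁻¹ = kg·m·s⁻³·K⁻¹
  (43.44 m) × (12.273 W/(m²·K)):  [m] · [kg·s⁻³·K⁻¹] = kg·m·s⁻³·K⁻¹
  (93.017 kg·m⁻¹·s⁻¹) × (1.42 m^2 s^-2 K^-1):  [kg·m⁻¹·s⁻¹] · [m²·s⁻²·K⁻¹] = kg·m·s⁻³·K⁻¹
Every term reduces to kg·m·s⁻³·K⁻¹.

Yes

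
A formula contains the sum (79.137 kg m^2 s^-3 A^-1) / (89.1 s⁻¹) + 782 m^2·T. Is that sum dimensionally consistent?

Expand each in SI base units:
  (79.137 kg m^2 s^-3 A^-1) / (89.1 s⁻¹):  [kg·m²·s⁻³·A⁻¹] / [s⁻¹] = kg·m²·s⁻²·A⁻¹
  782 m^2·T:  T·m² = Wb·m⁻²·m² = kg·m²·s⁻²·A⁻¹
Both are kg·m²·s⁻²·A⁻¹, so they have the same dimensions and can be added.

Yes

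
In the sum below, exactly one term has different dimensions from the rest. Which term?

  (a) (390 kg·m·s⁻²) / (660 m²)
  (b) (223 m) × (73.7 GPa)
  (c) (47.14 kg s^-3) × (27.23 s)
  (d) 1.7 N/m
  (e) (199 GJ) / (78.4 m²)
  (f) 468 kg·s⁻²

(a)

Work out the base dimensions of each:
  (a) [kg·m·s⁻²] / [m²] = kg·m⁻¹·s⁻²
  (b) [m] · [kg·m⁻¹·s⁻²] = kg·s⁻²
  (c) [kg·s⁻³] · [s] = kg·s⁻²
  (d) N·m⁻¹ = kg·m·s⁻²·m⁻¹ = kg·s⁻²
  (e) [kg·m²·s⁻²] / [m²] = kg·s⁻²
  (f) kg·s⁻²
All reduce to kg·s⁻² except (a), which is kg·m⁻¹·s⁻².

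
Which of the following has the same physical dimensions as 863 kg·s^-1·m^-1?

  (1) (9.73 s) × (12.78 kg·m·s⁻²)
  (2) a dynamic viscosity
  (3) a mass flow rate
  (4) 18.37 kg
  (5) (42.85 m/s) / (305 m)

Reference: kg·m⁻¹·s⁻¹.
Each option:
  (1) [s] · [kg·m·s⁻²] = kg·m·s⁻¹
  (2) [dynamic viscosity] = kg·m⁻¹·s⁻¹  ← same
  (3) [mass flow rate] = kg·s⁻¹
  (4) kg
  (5) [m·s⁻¹] / [m] = s⁻¹
Only (2) matches kg·m⁻¹·s⁻¹.

(2)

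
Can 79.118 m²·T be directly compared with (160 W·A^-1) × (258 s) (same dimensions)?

Yes

Reduce each to base SI dimensions:
  79.118 m²·T:  T·m² = Wb·m⁻²·m² = kg·m²·s⁻²·A⁻¹
  (160 W·A^-1) × (258 s):  [kg·m²·s⁻³·A⁻¹] · [s] = kg·m²·s⁻²·A⁻¹
Both are kg·m²·s⁻²·A⁻¹, so they have the same dimensions and can be added.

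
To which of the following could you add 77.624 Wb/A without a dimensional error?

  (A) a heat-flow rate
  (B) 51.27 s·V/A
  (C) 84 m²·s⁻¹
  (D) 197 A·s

Reference: Wb·A⁻¹ = V·s·A⁻¹ = kg·m²·s⁻²·A⁻².
Each option:
  (A) [heat-flow rate] = kg·m²·s⁻³
  (B) V·s·A⁻¹ = J·C⁻¹·s·A⁻¹ = kg·m²·s⁻²·A⁻²  ← same
  (C) m²·s⁻¹
  (D) A·s = s·A
Only (B) matches kg·m²·s⁻²·A⁻².

(B)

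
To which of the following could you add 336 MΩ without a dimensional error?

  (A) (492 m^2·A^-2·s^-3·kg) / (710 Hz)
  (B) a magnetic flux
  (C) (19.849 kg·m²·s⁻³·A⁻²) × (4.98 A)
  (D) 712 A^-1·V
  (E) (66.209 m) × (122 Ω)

(D)

Reference: Ω = V·A⁻¹ = kg·m²·s⁻³·A⁻².
Each option:
  (A) [kg·m²·s⁻³·A⁻²] / [s⁻¹] = kg·m²·s⁻²·A⁻²
  (B) [magnetic flux] = kg·m²·s⁻²·A⁻¹
  (C) [kg·m²·s⁻³·A⁻²] · [A] = kg·m²·s⁻³·A⁻¹
  (D) V·A⁻¹ = J·C⁻¹·A⁻¹ = kg·m²·s⁻³·A⁻²  ← same
  (E) [m] · [kg·m²·s⁻³·A⁻²] = kg·m³·s⁻³·A⁻²
Only (D) matches kg·m²·s⁻³·A⁻².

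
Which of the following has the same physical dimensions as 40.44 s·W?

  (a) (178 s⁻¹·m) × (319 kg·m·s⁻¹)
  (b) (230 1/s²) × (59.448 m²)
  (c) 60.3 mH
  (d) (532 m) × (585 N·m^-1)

(a)

Reference: W·s = J·s⁻¹·s = kg·m²·s⁻².
Each option:
  (a) [m·s⁻¹] · [kg·m·s⁻¹] = kg·m²·s⁻²  ← same
  (b) [s⁻²] · [m²] = m²·s⁻²
  (c) H = V·s·A⁻¹ = kg·m²·s⁻²·A⁻²
  (d) [m] · [kg·s⁻²] = kg·m·s⁻²
Only (a) matches kg·m²·s⁻².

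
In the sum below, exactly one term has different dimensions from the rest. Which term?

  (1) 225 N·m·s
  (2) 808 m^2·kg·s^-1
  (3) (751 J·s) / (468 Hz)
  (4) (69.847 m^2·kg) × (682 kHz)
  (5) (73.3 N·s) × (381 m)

In SI base units:
  (1) N·m·s = kg·m·s⁻²·m·s = kg·m²·s⁻¹
  (2) kg·m²·s⁻¹
  (3) [kg·m²·s⁻¹] / [s⁻¹] = kg·m²
  (4) [kg·m²] · [s⁻¹] = kg·m²·s⁻¹
  (5) [kg·m·s⁻¹] · [m] = kg·m²·s⁻¹
All reduce to kg·m²·s⁻¹ except (3), which is kg·m².

(3)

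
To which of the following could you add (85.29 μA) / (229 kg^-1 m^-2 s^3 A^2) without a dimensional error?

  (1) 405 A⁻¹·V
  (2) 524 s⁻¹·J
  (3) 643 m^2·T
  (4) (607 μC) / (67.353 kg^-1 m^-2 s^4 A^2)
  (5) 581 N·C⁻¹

Reference: [A] / [kg⁻¹·m⁻²·s³·A²] = kg·m²·s⁻³·A⁻¹.
Each option:
  (1) V·A⁻¹ = J·C⁻¹·A⁻¹ = kg·m²·s⁻³·A⁻²
  (2) J·s⁻¹ = N·m·s⁻¹ = kg·m²·s⁻³
  (3) T·m² = Wb·m⁻²·m² = kg·m²·s⁻²·A⁻¹
  (4) [s·A] / [kg⁻¹·m⁻²·s⁴·A²] = kg·m²·s⁻³·A⁻¹  ← same
  (5) N·C⁻¹ = kg·m·s⁻²·(s·A)⁻¹ = kg·m·s⁻³·A⁻¹
Only (4) matches kg·m²·s⁻³·A⁻¹.

(4)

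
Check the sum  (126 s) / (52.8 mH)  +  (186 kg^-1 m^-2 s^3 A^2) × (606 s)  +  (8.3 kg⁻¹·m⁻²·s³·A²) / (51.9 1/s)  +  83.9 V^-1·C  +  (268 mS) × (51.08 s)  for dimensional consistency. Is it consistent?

No

Expand each in SI base units:
  (126 s) / (52.8 mH):  [s] / [kg·m²·s⁻²·A⁻²] = kg⁻¹·m⁻²·s³·A²
  (186 kg^-1 m^-2 s^3 A^2) × (606 s):  [kg⁻¹·m⁻²·s³·A²] · [s] = kg⁻¹·m⁻²·s⁴·A²
  (8.3 kg⁻¹·m⁻²·s³·A²) / (51.9 1/s):  [kg⁻¹·m⁻²·s³·A²] / [s⁻¹] = kg⁻¹·m⁻²·s⁴·A²
  83.9 V^-1·C:  C·V⁻¹ = s·A·(J·C⁻¹)⁻¹ = kg⁻¹·m⁻²·s⁴·A²
  (268 mS) × (51.08 s):  [kg⁻¹·m⁻²·s³·A²] · [s] = kg⁻¹·m⁻²·s⁴·A²
The terms do not share a single dimension (kg⁻¹·m⁻²·s³·A² vs kg⁻¹·m⁻²·s⁴·A²).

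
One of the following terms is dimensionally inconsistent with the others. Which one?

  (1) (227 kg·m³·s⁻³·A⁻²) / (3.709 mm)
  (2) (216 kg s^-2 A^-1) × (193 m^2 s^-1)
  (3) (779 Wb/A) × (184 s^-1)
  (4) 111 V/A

Work out the base dimensions of each:
  (1) [kg·m³·s⁻³·A⁻²] / [m] = kg·m²·s⁻³·A⁻²
  (2) [kg·s⁻²·A⁻¹] · [m²·s⁻¹] = kg·m²·s⁻³·A⁻¹
  (3) [kg·m²·s⁻²·A⁻²] · [s⁻¹] = kg·m²·s⁻³·A⁻²
  (4) V·A⁻¹ = J·C⁻¹·A⁻¹ = kg·m²·s⁻³·A⁻²
All reduce to kg·m²·s⁻³·A⁻² except (2), which is kg·m²·s⁻³·A⁻¹.

(2)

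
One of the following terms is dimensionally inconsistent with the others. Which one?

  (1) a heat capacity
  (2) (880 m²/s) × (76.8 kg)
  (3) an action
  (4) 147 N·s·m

(1)

Work out the base dimensions of each:
  (1) [heat capacity] = kg·m²·s⁻²·K⁻¹
  (2) [m²·s⁻¹] · [kg] = kg·m²·s⁻¹
  (3) [action] = kg·m²·s⁻¹
  (4) N·m·s = kg·m·s⁻²·m·s = kg·m²·s⁻¹
All reduce to kg·m²·s⁻¹ except (1), which is kg·m²·s⁻²·K⁻¹.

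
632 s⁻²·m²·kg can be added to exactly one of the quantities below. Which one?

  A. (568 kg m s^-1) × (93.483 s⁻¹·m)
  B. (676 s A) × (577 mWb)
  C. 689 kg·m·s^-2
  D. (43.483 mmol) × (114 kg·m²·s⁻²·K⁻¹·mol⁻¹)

Reference: kg·m²·s⁻².
Each option:
  A. [kg·m·s⁻¹] · [m·s⁻¹] = kg·m²·s⁻²  ← same
  B. [s·A] · [kg·m²·s⁻²·A⁻¹] = kg·m²·s⁻¹
  C. kg·m·s⁻²
  D. [mol] · [kg·m²·s⁻²·K⁻¹·mol⁻¹] = kg·m²·s⁻²·K⁻¹
Only A. matches kg·m²·s⁻².

A.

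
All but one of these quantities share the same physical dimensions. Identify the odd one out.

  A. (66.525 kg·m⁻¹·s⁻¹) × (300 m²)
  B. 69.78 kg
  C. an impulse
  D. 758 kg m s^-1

Expand each in SI base units:
  A. [kg·m⁻¹·s⁻¹] · [m²] = kg·m·s⁻¹
  B. kg
  C. [impulse] = kg·m·s⁻¹
  D. kg·m·s⁻¹
All reduce to kg·m·s⁻¹ except B., which is kg.

B.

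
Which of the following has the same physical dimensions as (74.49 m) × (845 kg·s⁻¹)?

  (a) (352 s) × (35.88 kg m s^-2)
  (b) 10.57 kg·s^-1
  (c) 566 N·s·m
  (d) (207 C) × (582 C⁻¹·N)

(a)

Reference: [m] · [kg·s⁻¹] = kg·m·s⁻¹.
Each option:
  (a) [s] · [kg·m·s⁻²] = kg·m·s⁻¹  ← same
  (b) kg·s⁻¹
  (c) N·m·s = kg·m·s⁻²·m·s = kg·m²·s⁻¹
  (d) [s·A] · [kg·m·s⁻³·A⁻¹] = kg·m·s⁻²
Only (a) matches kg·m·s⁻¹.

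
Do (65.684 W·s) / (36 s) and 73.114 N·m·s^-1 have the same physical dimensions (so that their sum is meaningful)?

Yes

In SI base units:
  (65.684 W·s) / (36 s):  [kg·m²·s⁻²] / [s] = kg·m²·s⁻³
  73.114 N·m·s^-1:  N·m·s⁻¹ = kg·m·s⁻²·m·s⁻¹ = kg·m²·s⁻³
Both are kg·m²·s⁻³, so they have the same dimensions and can be added.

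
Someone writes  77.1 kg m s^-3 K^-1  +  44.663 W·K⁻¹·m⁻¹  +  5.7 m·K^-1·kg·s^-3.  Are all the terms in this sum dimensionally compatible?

In SI base units:
  77.1 kg m s^-3 K^-1:  kg·m·s⁻³·K⁻¹
  44.663 W·K⁻¹·m⁻¹:  W·m⁻¹·K⁻¹ = J·s⁻¹·m⁻¹·K⁻¹ = kg·m·s⁻³·K⁻¹
  5.7 m·K^-1·kg·s^-3:  kg·m·s⁻³·K⁻¹
Every term reduces to kg·m·s⁻³·K⁻¹.

Yes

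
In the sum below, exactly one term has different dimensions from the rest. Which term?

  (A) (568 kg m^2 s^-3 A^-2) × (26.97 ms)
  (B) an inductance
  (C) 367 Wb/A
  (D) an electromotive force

(D)

Reduce each to base SI dimensions:
  (A) [kg·m²·s⁻³·A⁻²] · [s] = kg·m²·s⁻²·A⁻²
  (B) [inductance] = kg·m²·s⁻²·A⁻²
  (C) Wb·A⁻¹ = V·s·A⁻¹ = kg·m²·s⁻²·A⁻²
  (D) [electromotive force] = kg·m²·s⁻³·A⁻¹
All reduce to kg·m²·s⁻²·A⁻² except (D), which is kg·m²·s⁻³·A⁻¹.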